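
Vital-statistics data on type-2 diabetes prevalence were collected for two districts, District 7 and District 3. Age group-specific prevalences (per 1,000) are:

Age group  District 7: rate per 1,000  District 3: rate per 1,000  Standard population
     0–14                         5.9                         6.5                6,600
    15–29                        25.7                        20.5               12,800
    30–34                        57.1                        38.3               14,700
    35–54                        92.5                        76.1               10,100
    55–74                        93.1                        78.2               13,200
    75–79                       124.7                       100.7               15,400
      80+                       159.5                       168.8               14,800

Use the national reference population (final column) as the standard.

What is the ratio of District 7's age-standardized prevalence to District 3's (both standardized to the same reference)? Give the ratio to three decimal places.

Standard total = 87,600; weights = 0.0753, 0.1461, 0.1678, 0.1153, 0.1507, 0.1758, 0.1689.
District 7: 0.0753×5.9 + 0.1461×25.7 + 0.1678×57.1 + 0.1153×92.5 + 0.1507×93.1 + 0.1758×124.7 + 0.1689×159.5 = 87.3450 per 1,000.
District 3: 0.0753×6.5 + 0.1461×20.5 + 0.1678×38.3 + 0.1153×76.1 + 0.1507×78.2 + 0.1758×100.7 + 0.1689×168.8 = 76.6916 per 1,000.
Ratio = 87.3450 ÷ 76.6916 = 1.13891.

1.139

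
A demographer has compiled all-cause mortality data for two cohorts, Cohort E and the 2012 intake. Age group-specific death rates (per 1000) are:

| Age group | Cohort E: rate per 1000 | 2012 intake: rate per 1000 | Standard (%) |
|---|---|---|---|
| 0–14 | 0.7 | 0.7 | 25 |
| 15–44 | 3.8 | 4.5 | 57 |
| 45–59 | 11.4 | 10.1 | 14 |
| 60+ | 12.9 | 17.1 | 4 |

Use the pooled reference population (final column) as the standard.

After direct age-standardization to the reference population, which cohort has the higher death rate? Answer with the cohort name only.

2012 intake

Standard weights: 0.25, 0.57, 0.14, 0.04.
Cohort E: 0.2500×0.7 + 0.5700×3.8 + 0.1400×11.4 + 0.0400×12.9 = 4.4530 per 1000.
The 2012 intake: 0.2500×0.7 + 0.5700×4.5 + 0.1400×10.1 + 0.0400×17.1 = 4.8380 per 1000.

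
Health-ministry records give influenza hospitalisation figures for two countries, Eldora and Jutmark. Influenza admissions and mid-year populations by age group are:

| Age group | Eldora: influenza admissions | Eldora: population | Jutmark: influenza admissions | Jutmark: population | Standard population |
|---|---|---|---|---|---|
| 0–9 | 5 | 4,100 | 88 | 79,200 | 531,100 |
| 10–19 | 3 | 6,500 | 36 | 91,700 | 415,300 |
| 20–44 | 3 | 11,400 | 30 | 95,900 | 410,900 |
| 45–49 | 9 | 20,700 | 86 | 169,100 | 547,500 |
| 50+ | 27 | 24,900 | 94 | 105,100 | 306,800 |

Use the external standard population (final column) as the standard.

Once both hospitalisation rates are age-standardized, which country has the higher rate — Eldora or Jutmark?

Age-specific rates per 100,000 for Eldora: 121.95, 46.15, 26.32, 43.48, 108.43.
For Jutmark: 111.11, 39.26, 31.28, 50.86, 89.44.
Standard total = 2,211,600; weights = 0.2401, 0.1878, 0.1858, 0.2476, 0.1387.
Eldora: 0.2401×121.95 + 0.1878×46.15 + 0.1858×26.32 + 0.2476×43.48 + 0.1387×108.43 = 68.6476 per 100,000.
Jutmark: 0.2401×111.11 + 0.1878×39.26 + 0.1858×31.28 + 0.2476×50.86 + 0.1387×89.44 = 64.8641 per 100,000.

Eldora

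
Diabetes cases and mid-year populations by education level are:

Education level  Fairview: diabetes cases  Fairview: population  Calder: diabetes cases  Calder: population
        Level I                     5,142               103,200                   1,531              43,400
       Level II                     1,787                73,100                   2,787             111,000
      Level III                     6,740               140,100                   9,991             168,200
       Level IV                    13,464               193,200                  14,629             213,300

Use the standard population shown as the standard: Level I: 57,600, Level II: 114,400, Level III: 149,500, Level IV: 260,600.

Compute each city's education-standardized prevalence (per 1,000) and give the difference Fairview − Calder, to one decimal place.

Education-specific rates per 1,000 for Fairview: 49.826, 24.446, 48.108, 69.689.
For Calder: 35.276, 25.108, 59.400, 68.584.
Standard total = 582,100; weights = 0.0990, 0.1965, 0.2568, 0.4477.
Fairview: 0.0990×49.826 + 0.1965×24.446 + 0.2568×48.108 + 0.4477×69.689 = 53.2896 per 1,000.
Calder: 0.0990×35.276 + 0.1965×25.108 + 0.2568×59.400 + 0.4477×68.584 = 54.3851 per 1,000.
Difference = 53.2896 − 54.3851 = -1.0955.

-1.1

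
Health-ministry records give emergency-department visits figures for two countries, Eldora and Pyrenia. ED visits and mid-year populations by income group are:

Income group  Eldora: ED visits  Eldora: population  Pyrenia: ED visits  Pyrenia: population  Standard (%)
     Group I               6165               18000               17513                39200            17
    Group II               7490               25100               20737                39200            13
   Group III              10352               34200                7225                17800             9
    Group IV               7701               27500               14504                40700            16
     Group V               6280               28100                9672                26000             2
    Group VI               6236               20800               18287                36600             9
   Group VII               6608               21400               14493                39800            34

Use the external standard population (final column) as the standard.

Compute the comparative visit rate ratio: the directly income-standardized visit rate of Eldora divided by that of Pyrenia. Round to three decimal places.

Income-specific rates per 1000 for Eldora: 342.500, 298.406, 302.690, 280.036, 223.488, 299.808, 308.785.
For Pyrenia: 446.760, 529.005, 405.899, 356.364, 372.000, 499.645, 364.146.
Standard weights: 0.17, 0.13, 0.09, 0.16, 0.02, 0.09, 0.34.
Eldora: 0.1700×342.500 + 0.1300×298.406 + 0.0900×302.690 + 0.1600×280.036 + 0.0200×223.488 + 0.0900×299.808 + 0.3400×308.785 = 305.5051 per 1000.
Pyrenia: 0.1700×446.760 + 0.1300×529.005 + 0.0900×405.899 + 0.1600×356.364 + 0.0200×372.000 + 0.0900×499.645 + 0.3400×364.146 = 414.4866 per 1000.
Ratio = 305.5051 ÷ 414.4866 = 0.73707.

0.737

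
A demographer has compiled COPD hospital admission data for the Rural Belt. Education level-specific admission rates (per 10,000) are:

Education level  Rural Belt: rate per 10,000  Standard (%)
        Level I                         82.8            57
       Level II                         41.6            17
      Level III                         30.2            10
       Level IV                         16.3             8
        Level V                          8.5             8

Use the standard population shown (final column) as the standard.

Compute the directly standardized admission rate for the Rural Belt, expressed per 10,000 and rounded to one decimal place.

Standard weights: 0.57, 0.17, 0.10, 0.08, 0.08.
Standardized rate: 0.5700×82.8 + 0.1700×41.6 + 0.1000×30.2 + 0.0800×16.3 + 0.0800×8.5 = 59.2720 per 10,000.

59.3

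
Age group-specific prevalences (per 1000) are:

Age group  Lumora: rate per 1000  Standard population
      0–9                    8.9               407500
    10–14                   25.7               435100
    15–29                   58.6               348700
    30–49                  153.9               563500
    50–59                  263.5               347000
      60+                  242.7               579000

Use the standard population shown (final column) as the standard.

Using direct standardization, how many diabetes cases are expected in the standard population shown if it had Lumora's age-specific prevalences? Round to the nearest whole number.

353923

Expected diabetes cases = Σ (standard pop × age-specific rate ÷ 1000)
= 407500×8.9/1000 + 435100×25.7/1000 + 348700×58.6/1000 + 563500×153.9/1000 + 347000×263.5/1000 + 579000×242.7/1000
= 3626.75 + 11182.07 + 20433.82 + 86722.65 + 91434.50 + 140523.30 = 353923.09.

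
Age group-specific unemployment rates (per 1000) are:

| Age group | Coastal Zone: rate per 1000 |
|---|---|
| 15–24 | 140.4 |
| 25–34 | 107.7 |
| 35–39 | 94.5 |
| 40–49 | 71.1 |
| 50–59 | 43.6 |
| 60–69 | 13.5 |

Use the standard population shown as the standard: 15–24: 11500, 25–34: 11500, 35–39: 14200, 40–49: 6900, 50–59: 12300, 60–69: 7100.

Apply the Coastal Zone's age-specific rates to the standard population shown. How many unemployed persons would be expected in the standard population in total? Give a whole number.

5318

Expected unemployed persons = Σ (standard pop × age-specific rate ÷ 1000)
= 11500×140.4/1000 + 11500×107.7/1000 + 14200×94.5/1000 + 6900×71.1/1000 + 12300×43.6/1000 + 7100×13.5/1000
= 1614.60 + 1238.55 + 1341.90 + 490.59 + 536.28 + 95.85 = 5317.77.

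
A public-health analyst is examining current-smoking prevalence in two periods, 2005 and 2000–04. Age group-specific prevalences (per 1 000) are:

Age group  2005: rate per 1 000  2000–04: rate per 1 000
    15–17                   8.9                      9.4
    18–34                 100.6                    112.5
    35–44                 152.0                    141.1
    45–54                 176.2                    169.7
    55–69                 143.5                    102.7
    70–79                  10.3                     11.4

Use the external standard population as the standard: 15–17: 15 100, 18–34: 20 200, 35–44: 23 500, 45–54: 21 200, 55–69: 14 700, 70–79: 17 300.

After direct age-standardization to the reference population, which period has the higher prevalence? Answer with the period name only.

2005

Standard total = 112 000; weights = 0.1348, 0.1804, 0.2098, 0.1893, 0.1313, 0.1545.
2005: 0.1348×8.9 + 0.1804×100.6 + 0.2098×152.0 + 0.1893×176.2 + 0.1313×143.5 + 0.1545×10.3 = 105.0142 per 1 000.
2000–04: 0.1348×9.4 + 0.1804×112.5 + 0.2098×141.1 + 0.1893×169.7 + 0.1313×102.7 + 0.1545×11.4 = 98.5254 per 1 000.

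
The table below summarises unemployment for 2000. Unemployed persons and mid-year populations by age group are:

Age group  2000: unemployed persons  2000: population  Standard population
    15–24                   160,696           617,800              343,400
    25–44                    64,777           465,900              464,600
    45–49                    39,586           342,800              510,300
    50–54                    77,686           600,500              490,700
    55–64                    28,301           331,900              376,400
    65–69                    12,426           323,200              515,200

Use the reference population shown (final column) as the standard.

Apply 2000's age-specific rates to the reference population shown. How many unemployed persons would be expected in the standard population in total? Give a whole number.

328231

Age-specific rates per 1,000 for 2000: 260.110, 139.036, 115.478, 129.369, 85.270, 38.447.
Expected unemployed persons = Σ (standard pop × age-specific rate ÷ 1,000)
= 343,400×260.110/1,000 + 464,600×139.036/1,000 + 510,300×115.478/1,000 + 490,700×129.369/1,000 + 376,400×85.270/1,000 + 515,200×38.447/1,000
= 89321.80 + 64596.25 + 58928.63 + 63481.30 + 32095.50 + 19807.78 = 328231.27.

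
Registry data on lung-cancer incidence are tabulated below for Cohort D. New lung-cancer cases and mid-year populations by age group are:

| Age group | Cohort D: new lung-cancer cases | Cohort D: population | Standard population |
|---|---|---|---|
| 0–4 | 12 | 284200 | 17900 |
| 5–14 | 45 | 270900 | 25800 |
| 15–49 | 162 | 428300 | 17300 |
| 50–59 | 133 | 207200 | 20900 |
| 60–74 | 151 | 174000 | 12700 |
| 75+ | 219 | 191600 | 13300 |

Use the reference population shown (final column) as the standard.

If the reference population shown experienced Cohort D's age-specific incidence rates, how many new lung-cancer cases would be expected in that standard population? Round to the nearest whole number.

51

Age-specific rates per 100000 for Cohort D: 4.22, 16.61, 37.82, 64.19, 86.78, 114.30.
Expected new lung-cancer cases = Σ (standard pop × age-specific rate ÷ 100000)
= 17900×4.22/100000 + 25800×16.61/100000 + 17300×37.82/100000 + 20900×64.19/100000 + 12700×86.78/100000 + 13300×114.30/100000
= 0.76 + 4.29 + 6.54 + 13.42 + 11.02 + 15.20 = 51.22.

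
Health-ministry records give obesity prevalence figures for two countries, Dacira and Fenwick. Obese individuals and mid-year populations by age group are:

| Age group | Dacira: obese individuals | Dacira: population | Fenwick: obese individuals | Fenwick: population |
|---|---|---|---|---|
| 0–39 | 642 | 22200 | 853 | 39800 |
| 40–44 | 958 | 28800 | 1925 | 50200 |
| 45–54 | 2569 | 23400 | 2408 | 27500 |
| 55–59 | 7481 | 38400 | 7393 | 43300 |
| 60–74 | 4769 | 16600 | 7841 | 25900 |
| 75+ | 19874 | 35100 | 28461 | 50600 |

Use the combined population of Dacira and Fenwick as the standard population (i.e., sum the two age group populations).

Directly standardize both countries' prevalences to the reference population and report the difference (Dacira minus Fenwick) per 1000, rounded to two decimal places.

Age-specific rates per 1000 for Dacira: 28.919, 33.264, 109.786, 194.818, 287.289, 566.211.
For Fenwick: 21.432, 38.347, 87.564, 170.739, 302.741, 562.470.
Combined standard total = 401800; weights = 0.1543, 0.1966, 0.1267, 0.2033, 0.1058, 0.2133.
Dacira: 0.1543×28.919 + 0.1966×33.264 + 0.1267×109.786 + 0.2033×194.818 + 0.1058×287.289 + 0.2133×566.211 = 215.6785 per 1000.
Fenwick: 0.1543×21.432 + 0.1966×38.347 + 0.1267×87.564 + 0.2033×170.739 + 0.1058×302.741 + 0.2133×562.470 = 208.6480 per 1000.
Difference = 215.6785 − 208.6480 = 7.0305.

7.03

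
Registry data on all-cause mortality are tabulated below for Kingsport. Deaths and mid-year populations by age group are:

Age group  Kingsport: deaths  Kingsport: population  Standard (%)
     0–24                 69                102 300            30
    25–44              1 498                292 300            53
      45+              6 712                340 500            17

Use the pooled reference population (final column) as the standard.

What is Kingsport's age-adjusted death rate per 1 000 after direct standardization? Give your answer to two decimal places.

Age-specific rates per 1 000 for Kingsport: 0.674, 5.125, 19.712.
Standard weights: 0.30, 0.53, 0.17.
Standardized rate: 0.3000×0.674 + 0.5300×5.125 + 0.1700×19.712 = 6.2696 per 1 000.

6.27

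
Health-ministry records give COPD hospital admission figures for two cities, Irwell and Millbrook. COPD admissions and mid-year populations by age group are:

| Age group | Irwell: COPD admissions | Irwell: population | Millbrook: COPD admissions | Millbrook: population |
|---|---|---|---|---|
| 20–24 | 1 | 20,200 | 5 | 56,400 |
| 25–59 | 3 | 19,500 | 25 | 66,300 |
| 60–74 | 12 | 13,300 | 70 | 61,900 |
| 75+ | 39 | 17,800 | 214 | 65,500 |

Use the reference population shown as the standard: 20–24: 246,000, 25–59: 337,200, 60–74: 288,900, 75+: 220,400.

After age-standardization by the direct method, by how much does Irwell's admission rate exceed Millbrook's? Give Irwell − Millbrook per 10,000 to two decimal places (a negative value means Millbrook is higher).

Age-specific rates per 10,000 for Irwell: 0.50, 1.54, 9.02, 21.91.
For Millbrook: 0.89, 3.77, 11.31, 32.67.
Standard total = 1,092,500; weights = 0.2252, 0.3086, 0.2644, 0.2017.
Irwell: 0.2252×0.50 + 0.3086×1.54 + 0.2644×9.02 + 0.2017×21.91 = 7.3924 per 10,000.
Millbrook: 0.2252×0.89 + 0.3086×3.77 + 0.2644×11.31 + 0.2017×32.67 = 10.9451 per 10,000.
Difference = 7.3924 − 10.9451 = -3.5527.

-3.55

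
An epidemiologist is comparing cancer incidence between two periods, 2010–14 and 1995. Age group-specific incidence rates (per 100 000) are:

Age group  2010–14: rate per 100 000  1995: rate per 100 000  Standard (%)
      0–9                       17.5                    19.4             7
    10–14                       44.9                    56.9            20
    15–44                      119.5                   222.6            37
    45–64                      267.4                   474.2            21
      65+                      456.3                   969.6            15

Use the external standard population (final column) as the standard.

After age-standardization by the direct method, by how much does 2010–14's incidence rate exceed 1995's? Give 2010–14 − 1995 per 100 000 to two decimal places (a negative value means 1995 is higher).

Standard weights: 0.07, 0.20, 0.37, 0.21, 0.15.
2010–14: 0.0700×17.5 + 0.2000×44.9 + 0.3700×119.5 + 0.2100×267.4 + 0.1500×456.3 = 179.0190 per 100 000.
1995: 0.0700×19.4 + 0.2000×56.9 + 0.3700×222.6 + 0.2100×474.2 + 0.1500×969.6 = 340.1220 per 100 000.
Difference = 179.0190 − 340.1220 = -161.1030.

-161.10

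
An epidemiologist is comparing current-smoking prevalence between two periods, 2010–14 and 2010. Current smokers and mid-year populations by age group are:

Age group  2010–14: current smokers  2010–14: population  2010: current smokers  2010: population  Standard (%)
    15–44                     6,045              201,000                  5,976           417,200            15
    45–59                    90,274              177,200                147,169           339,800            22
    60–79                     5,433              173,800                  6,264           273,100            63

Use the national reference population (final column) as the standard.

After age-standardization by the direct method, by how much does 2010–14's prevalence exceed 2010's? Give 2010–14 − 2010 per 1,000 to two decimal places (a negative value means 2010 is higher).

24.40

Age-specific rates per 1,000 for 2010–14: 30.075, 509.447, 31.260.
For 2010: 14.324, 433.105, 22.937.
Standard weights: 0.15, 0.22, 0.63.
2010–14: 0.1500×30.075 + 0.2200×509.447 + 0.6300×31.260 = 136.2834 per 1,000.
2010: 0.1500×14.324 + 0.2200×433.105 + 0.6300×22.937 = 111.8818 per 1,000.
Difference = 136.2834 − 111.8818 = 24.4016.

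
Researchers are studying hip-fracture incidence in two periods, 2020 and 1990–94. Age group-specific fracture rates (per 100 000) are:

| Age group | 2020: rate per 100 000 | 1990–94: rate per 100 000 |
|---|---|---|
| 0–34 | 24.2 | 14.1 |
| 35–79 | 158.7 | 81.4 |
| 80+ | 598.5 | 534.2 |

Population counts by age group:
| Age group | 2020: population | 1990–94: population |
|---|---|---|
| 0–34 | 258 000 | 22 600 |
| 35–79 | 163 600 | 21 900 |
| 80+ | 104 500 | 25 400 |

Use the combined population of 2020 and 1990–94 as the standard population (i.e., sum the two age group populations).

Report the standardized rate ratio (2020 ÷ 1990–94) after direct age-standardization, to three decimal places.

Combined standard total = 596 000; weights = 0.4708, 0.3112, 0.2180.
2020: 0.4708×24.2 + 0.3112×158.7 + 0.2180×598.5 = 191.2324 per 100 000.
1990–94: 0.4708×14.1 + 0.3112×81.4 + 0.2180×534.2 = 148.4039 per 100 000.
Ratio = 191.2324 ÷ 148.4039 = 1.28859.

1.289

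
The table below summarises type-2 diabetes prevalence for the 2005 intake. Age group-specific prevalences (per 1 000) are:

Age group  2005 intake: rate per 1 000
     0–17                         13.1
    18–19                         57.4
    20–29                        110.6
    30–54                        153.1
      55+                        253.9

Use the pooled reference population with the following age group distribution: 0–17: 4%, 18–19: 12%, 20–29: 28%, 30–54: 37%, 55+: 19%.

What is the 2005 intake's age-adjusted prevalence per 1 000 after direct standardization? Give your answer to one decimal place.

143.3

Standard weights: 0.04, 0.12, 0.28, 0.37, 0.19.
Standardized rate: 0.0400×13.1 + 0.1200×57.4 + 0.2800×110.6 + 0.3700×153.1 + 0.1900×253.9 = 143.2680 per 1 000.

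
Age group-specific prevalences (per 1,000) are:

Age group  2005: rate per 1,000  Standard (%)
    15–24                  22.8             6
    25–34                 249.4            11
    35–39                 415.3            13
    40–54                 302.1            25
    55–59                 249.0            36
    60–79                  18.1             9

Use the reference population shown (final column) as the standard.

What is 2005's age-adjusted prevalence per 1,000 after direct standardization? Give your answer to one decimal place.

Standard weights: 0.06, 0.11, 0.13, 0.25, 0.36, 0.09.
Standardized rate: 0.0600×22.8 + 0.1100×249.4 + 0.1300×415.3 + 0.2500×302.1 + 0.3600×249.0 + 0.0900×18.1 = 249.5850 per 1,000.

249.6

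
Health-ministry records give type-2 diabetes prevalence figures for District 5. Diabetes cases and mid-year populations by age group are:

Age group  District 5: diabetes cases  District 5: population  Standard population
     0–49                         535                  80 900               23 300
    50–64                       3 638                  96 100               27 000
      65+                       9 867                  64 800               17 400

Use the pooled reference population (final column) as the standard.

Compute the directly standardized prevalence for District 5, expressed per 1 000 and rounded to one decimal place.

56.5

Age-specific rates per 1 000 for District 5: 6.613, 37.856, 152.269.
Standard total = 67 700; weights = 0.3442, 0.3988, 0.2570.
Standardized rate: 0.3442×6.613 + 0.3988×37.856 + 0.2570×152.269 = 56.5093 per 1 000.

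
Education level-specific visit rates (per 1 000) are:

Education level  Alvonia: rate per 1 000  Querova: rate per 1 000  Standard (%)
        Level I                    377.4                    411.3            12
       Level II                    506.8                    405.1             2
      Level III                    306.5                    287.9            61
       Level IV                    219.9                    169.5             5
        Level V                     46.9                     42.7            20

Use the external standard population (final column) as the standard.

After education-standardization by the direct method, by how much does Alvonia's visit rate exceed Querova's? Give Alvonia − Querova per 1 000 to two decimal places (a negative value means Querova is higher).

12.67

Standard weights: 0.12, 0.02, 0.61, 0.05, 0.20.
Alvonia: 0.1200×377.4 + 0.0200×506.8 + 0.6100×306.5 + 0.0500×219.9 + 0.2000×46.9 = 262.7640 per 1 000.
Querova: 0.1200×411.3 + 0.0200×405.1 + 0.6100×287.9 + 0.0500×169.5 + 0.2000×42.7 = 250.0920 per 1 000.
Difference = 262.7640 − 250.0920 = 12.6720.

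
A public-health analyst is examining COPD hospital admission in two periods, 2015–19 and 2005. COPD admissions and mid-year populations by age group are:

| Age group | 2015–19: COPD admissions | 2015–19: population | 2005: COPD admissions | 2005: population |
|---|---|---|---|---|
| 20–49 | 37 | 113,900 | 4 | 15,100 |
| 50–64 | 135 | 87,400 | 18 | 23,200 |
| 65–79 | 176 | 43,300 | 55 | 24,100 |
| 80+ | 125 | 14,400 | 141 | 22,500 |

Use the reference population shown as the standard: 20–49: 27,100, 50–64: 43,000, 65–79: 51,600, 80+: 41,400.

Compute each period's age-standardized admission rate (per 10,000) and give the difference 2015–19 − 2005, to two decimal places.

Age-specific rates per 10,000 for 2015–19: 3.25, 15.45, 40.65, 86.81.
For 2005: 2.65, 7.76, 22.82, 62.67.
Standard total = 163,100; weights = 0.1662, 0.2636, 0.3164, 0.2538.
2015–19: 0.1662×3.25 + 0.2636×15.45 + 0.3164×40.65 + 0.2538×86.81 = 39.5054 per 10,000.
2005: 0.1662×2.65 + 0.2636×7.76 + 0.3164×22.82 + 0.2538×62.67 = 25.6125 per 10,000.
Difference = 39.5054 − 25.6125 = 13.8929.

13.89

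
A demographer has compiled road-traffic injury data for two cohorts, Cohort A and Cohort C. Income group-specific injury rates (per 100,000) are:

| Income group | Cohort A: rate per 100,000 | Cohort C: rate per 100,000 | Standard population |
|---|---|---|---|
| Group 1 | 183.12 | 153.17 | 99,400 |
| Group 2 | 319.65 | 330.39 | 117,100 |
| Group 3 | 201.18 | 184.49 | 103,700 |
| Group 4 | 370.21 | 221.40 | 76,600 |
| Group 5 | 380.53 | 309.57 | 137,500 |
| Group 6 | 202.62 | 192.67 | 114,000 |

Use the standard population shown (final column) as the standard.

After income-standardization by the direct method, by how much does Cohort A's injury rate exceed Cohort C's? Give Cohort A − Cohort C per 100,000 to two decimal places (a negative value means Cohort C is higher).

Standard total = 648,300; weights = 0.1533, 0.1806, 0.1600, 0.1182, 0.2121, 0.1758.
Cohort A: 0.1533×183.12 + 0.1806×319.65 + 0.1600×201.18 + 0.1182×370.21 + 0.2121×380.53 + 0.1758×202.62 = 278.0737 per 100,000.
Cohort C: 0.1533×153.17 + 0.1806×330.39 + 0.1600×184.49 + 0.1182×221.40 + 0.2121×309.57 + 0.1758×192.67 = 238.3694 per 100,000.
Difference = 278.0737 − 238.3694 = 39.7043.

39.70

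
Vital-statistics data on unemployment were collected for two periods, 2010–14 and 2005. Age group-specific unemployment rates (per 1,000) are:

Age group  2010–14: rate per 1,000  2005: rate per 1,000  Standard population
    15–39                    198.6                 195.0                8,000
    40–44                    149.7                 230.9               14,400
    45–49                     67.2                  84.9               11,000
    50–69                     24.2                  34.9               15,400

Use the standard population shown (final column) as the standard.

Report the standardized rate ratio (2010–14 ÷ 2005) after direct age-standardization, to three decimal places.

0.764

Standard total = 48,800; weights = 0.1639, 0.2951, 0.2254, 0.3156.
2010–14: 0.1639×198.6 + 0.2951×149.7 + 0.2254×67.2 + 0.3156×24.2 = 99.5156 per 1,000.
2005: 0.1639×195.0 + 0.2951×230.9 + 0.2254×84.9 + 0.3156×34.9 = 130.2525 per 1,000.
Ratio = 99.5156 ÷ 130.2525 = 0.76402.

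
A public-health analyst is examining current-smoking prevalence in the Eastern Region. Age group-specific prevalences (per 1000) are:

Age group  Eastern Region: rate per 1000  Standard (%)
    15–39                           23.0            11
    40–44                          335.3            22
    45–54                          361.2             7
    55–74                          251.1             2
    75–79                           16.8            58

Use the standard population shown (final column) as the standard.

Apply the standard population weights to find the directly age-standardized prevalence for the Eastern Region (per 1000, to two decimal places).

Standard weights: 0.11, 0.22, 0.07, 0.02, 0.58.
Standardized rate: 0.1100×23.0 + 0.2200×335.3 + 0.0700×361.2 + 0.0200×251.1 + 0.5800×16.8 = 116.3460 per 1000.

116.35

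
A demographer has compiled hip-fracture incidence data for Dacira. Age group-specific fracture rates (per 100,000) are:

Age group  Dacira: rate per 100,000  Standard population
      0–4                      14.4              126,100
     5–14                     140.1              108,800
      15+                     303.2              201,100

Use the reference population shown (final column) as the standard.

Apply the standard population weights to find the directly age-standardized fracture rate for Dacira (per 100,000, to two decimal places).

178.97

Standard total = 436,000; weights = 0.2892, 0.2495, 0.4612.
Standardized rate: 0.2892×14.4 + 0.2495×140.1 + 0.4612×303.2 = 178.9730 per 100,000.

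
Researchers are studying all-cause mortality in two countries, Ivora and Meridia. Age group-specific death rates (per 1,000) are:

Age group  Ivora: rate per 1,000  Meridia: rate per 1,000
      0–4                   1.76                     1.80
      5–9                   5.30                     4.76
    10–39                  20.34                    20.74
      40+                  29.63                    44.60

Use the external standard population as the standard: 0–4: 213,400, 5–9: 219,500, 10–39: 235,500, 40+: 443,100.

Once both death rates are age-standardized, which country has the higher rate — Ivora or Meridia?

Meridia

Standard total = 1,111,500; weights = 0.1920, 0.1975, 0.2119, 0.3987.
Ivora: 0.1920×1.76 + 0.1975×5.30 + 0.2119×20.34 + 0.3987×29.63 = 17.5061 per 1,000.
Meridia: 0.1920×1.80 + 0.1975×4.76 + 0.2119×20.74 + 0.3987×44.60 = 23.4597 per 1,000.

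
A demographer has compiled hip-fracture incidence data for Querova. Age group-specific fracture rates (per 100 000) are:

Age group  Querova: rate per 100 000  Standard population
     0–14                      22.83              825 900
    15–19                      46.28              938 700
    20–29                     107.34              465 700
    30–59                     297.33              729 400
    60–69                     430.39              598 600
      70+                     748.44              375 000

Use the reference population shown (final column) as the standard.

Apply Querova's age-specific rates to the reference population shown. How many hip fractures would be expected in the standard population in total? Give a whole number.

8675

Expected hip fractures = Σ (standard pop × age-specific rate ÷ 100 000)
= 825 900×22.83/100 000 + 938 700×46.28/100 000 + 465 700×107.34/100 000 + 729 400×297.33/100 000 + 598 600×430.39/100 000 + 375 000×748.44/100 000
= 188.55 + 434.43 + 499.88 + 2168.73 + 2576.31 + 2806.65 = 8674.56.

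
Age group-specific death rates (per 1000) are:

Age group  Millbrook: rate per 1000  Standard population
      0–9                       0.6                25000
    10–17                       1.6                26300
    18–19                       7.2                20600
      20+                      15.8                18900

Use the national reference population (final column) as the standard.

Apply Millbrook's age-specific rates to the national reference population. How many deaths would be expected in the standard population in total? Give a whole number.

Expected deaths = Σ (standard pop × age-specific rate ÷ 1000)
= 25000×0.6/1000 + 26300×1.6/1000 + 20600×7.2/1000 + 18900×15.8/1000
= 15.00 + 42.08 + 148.32 + 298.62 = 504.02.

504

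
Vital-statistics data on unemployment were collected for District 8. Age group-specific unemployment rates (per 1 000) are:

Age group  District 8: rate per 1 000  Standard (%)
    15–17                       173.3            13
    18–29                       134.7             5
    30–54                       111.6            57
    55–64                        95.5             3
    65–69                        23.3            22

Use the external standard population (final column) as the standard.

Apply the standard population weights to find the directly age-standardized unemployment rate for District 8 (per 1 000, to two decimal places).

Standard weights: 0.13, 0.05, 0.57, 0.03, 0.22.
Standardized rate: 0.1300×173.3 + 0.0500×134.7 + 0.5700×111.6 + 0.0300×95.5 + 0.2200×23.3 = 100.8670 per 1 000.

100.87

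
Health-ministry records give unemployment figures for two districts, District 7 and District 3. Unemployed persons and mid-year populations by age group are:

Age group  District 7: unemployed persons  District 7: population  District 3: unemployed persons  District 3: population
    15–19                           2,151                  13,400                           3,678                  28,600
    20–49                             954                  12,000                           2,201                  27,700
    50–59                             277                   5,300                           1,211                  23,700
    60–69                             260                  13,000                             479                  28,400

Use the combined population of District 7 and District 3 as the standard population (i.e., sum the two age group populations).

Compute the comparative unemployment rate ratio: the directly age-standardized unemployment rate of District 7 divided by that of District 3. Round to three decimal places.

1.140

Age-specific rates per 1,000 for District 7: 160.522, 79.500, 52.264, 20.000.
For District 3: 128.601, 79.458, 51.097, 16.866.
Combined standard total = 152,100; weights = 0.2761, 0.2610, 0.1907, 0.2722.
District 7: 0.2761×160.522 + 0.2610×79.500 + 0.1907×52.264 + 0.2722×20.000 = 80.4849 per 1,000.
District 3: 0.2761×128.601 + 0.2610×79.458 + 0.1907×51.097 + 0.2722×16.866 = 70.5841 per 1,000.
Ratio = 80.4849 ÷ 70.5841 = 1.14027.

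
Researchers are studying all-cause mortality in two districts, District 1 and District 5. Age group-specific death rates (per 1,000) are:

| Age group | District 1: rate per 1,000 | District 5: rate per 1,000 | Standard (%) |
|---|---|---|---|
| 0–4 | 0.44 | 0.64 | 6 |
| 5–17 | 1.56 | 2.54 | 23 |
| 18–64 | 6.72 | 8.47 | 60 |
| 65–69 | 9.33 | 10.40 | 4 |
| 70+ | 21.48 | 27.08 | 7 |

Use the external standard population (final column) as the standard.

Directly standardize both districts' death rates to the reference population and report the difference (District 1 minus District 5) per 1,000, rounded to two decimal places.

Standard weights: 0.06, 0.23, 0.60, 0.04, 0.07.
District 1: 0.0600×0.44 + 0.2300×1.56 + 0.6000×6.72 + 0.0400×9.33 + 0.0700×21.48 = 6.2940 per 1,000.
District 5: 0.0600×0.64 + 0.2300×2.54 + 0.6000×8.47 + 0.0400×10.40 + 0.0700×27.08 = 8.0162 per 1,000.
Difference = 6.2940 − 8.0162 = -1.7222.

-1.72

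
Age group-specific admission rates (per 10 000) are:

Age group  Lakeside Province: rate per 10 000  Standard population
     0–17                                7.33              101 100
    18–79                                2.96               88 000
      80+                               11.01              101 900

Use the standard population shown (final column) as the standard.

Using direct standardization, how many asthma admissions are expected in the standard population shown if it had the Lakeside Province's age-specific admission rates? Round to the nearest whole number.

Expected asthma admissions = Σ (standard pop × age-specific rate ÷ 10 000)
= 101 100×7.33/10 000 + 88 000×2.96/10 000 + 101 900×11.01/10 000
= 74.11 + 26.05 + 112.19 = 212.35.

212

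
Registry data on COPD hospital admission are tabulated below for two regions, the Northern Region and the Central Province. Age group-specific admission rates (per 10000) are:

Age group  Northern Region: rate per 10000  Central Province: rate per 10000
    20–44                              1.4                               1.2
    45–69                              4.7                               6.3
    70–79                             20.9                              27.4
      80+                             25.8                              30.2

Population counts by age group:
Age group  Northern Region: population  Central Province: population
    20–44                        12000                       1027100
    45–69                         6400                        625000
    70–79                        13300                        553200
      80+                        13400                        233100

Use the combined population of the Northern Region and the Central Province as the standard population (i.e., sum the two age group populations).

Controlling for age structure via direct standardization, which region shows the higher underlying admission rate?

Central Province

Combined standard total = 2483500; weights = 0.4184, 0.2542, 0.2281, 0.0993.
The Northern Region: 0.4184×1.4 + 0.2542×4.7 + 0.2281×20.9 + 0.0993×25.8 = 9.1089 per 10000.
The Central Province: 0.4184×1.2 + 0.2542×6.3 + 0.2281×27.4 + 0.0993×30.2 = 11.3514 per 10000.
The crude rates (14.87 vs 11.22) would put the Northern Region higher, but that reflects its age composition; once standardized to a common age structure, the Central Province has the higher underlying rate.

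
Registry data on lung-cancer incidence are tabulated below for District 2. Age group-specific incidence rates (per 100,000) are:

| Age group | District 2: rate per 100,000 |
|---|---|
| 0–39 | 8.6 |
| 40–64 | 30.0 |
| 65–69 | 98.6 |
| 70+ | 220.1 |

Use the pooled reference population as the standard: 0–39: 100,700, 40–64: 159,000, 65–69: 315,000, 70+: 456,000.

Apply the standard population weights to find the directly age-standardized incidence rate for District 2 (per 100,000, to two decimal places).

Standard total = 1,030,700; weights = 0.0977, 0.1543, 0.3056, 0.4424.
Standardized rate: 0.0977×8.6 + 0.1543×30.0 + 0.3056×98.6 + 0.4424×220.1 = 132.9782 per 100,000.

132.98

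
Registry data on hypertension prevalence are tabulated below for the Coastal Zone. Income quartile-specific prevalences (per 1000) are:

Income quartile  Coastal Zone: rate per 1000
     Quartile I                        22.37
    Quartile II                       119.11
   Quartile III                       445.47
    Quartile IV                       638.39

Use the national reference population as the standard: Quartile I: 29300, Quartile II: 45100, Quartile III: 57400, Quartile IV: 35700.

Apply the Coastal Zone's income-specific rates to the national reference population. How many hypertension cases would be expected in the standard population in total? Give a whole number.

54388

Expected hypertension cases = Σ (standard pop × income-specific rate ÷ 1000)
= 29300×22.37/1000 + 45100×119.11/1000 + 57400×445.47/1000 + 35700×638.39/1000
= 655.44 + 5371.86 + 25569.98 + 22790.52 = 54387.80.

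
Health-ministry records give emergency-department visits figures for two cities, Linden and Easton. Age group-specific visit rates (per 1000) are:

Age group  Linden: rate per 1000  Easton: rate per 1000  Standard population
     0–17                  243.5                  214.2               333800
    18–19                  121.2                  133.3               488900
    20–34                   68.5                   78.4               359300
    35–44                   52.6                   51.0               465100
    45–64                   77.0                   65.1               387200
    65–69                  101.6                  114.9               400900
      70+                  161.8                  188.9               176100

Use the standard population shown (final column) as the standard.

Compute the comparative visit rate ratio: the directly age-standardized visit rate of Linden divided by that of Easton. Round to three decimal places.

0.985

Standard total = 2611300; weights = 0.1278, 0.1872, 0.1376, 0.1781, 0.1483, 0.1535, 0.0674.
Linden: 0.1278×243.5 + 0.1872×121.2 + 0.1376×68.5 + 0.1781×52.6 + 0.1483×77.0 + 0.1535×101.6 + 0.0674×161.8 = 110.5389 per 1000.
Easton: 0.1278×214.2 + 0.1872×133.3 + 0.1376×78.4 + 0.1781×51.0 + 0.1483×65.1 + 0.1535×114.9 + 0.0674×188.9 = 112.2410 per 1000.
Ratio = 110.5389 ÷ 112.2410 = 0.98483.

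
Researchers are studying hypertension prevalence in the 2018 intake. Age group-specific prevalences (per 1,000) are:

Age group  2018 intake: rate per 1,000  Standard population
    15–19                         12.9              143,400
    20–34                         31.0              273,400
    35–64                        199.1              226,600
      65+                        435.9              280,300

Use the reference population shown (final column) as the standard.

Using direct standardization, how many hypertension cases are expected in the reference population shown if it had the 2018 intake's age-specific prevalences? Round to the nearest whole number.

Expected hypertension cases = Σ (standard pop × age-specific rate ÷ 1,000)
= 143,400×12.9/1,000 + 273,400×31.0/1,000 + 226,600×199.1/1,000 + 280,300×435.9/1,000
= 1849.86 + 8475.40 + 45116.06 + 122182.77 = 177624.09.

177624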